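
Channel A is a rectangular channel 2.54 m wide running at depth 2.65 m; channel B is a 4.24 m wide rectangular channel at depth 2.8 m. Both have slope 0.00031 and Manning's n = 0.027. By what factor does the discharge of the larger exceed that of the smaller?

2.21

Channel A: Flow area A = b·y = 2.54 × 2.65 = 6.731 m². Wetted perimeter P = b + 2y = 2.54 + 2×2.65 = 7.84 m. Hydraulic radius R = A/P = 6.731/7.84 = 0.8585 m. Q_A = (1/0.027)·6.731·0.8585^(2/3)·√0.00031 = 3.965 m³/s.
Channel B: Flow area A = b·y = 4.24 × 2.8 = 11.87 m². Wetted perimeter P = b + 2y = 4.24 + 2×2.8 = 9.84 m. Hydraulic radius R = A/P = 11.87/9.84 = 1.207 m. Q_B = (1/0.027)·11.87·1.207^(2/3)·√0.00031 = 8.774 m³/s.
The larger discharge is 8.774 m³/s and the smaller is 3.965 m³/s; the ratio is 2.21.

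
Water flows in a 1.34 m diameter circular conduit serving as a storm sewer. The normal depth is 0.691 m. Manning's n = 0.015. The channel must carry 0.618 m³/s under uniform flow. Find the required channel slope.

For a circular section of diameter D = 1.34 m at depth y = 0.691 m, the central angle is θ = 2 arccos(1 − 2y/D) = 3.204 rad. Then A = (D²/8)(θ − sin θ) = 0.7333 m² and P = Dθ/2 = 2.147 m.
Hydraulic radius R = A/P = 0.7333/2.147 = 0.3416 m.
From Manning's equation, S = [nQ / (1 A R^(2/3))]² = [0.015 × 0.618 / (1 × 0.7333 × 0.3416^(2/3))]² = 0.000669.

S = 0.000669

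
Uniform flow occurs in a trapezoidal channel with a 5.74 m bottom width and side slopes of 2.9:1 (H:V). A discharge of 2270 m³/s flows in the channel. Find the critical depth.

At critical depth, Q² T / (g A³) = 1, i.e. A³/T = Q²/g = 2270²/9.81 = 525300.
Trying y = 7.94 m: A³/T = 230100 — short.
Trying y = 11.1 m: A³/T = 1064000 — over.
Trying y = 9.52 m: A³/T = 524900 — matches.

y_c = 9.52 m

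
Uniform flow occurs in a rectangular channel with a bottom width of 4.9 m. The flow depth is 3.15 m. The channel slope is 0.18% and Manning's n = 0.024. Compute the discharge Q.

Q = 33.8 m³/s

Flow area A = b·y = 4.9 × 3.15 = 15.44 m². Wetted perimeter P = b + 2y = 4.9 + 2×3.15 = 11.2 m.
Hydraulic radius R = A/P = 15.44/11.2 = 1.378 m.
Manning's equation: Q = (1/n) A R^(2/3) S^(1/2) = (1/0.024) × 15.44 × 1.378^(2/3) × 0.0018^(1/2) = 33.8 m³/s.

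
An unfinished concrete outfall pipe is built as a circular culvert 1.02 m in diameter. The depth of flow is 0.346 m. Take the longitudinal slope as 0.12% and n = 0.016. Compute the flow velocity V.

For a circular section of diameter D = 1.02 m at depth y = 0.346 m, the central angle is θ = 2 arccos(1 − 2y/D) = 2.487 rad. Then A = (D²/8)(θ − sin θ) = 0.2442 m² and P = Dθ/2 = 1.268 m.
Hydraulic radius R = A/P = 0.2442/1.268 = 0.1926 m.
From Manning's equation, V = (1/n) R^(2/3) S^(1/2) = (1/0.016) × 0.1926^(2/3) × 0.0012^(1/2) = 0.722 m/s.

V = 0.722 m/s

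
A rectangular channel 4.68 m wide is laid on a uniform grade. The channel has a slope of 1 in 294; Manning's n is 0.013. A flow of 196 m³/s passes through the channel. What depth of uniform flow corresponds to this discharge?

y_n = 6.5 m

Manning's equation rearranged: A R^(2/3) = nQ / (1·√S) = 0.013 × 196 / (√0.003401) = 43.69.
Trying y = 7.94 m: A R^(2/3) = 55.14 — high.
Trying y = 5.07 m: A R^(2/3) = 32.47 — low.
Trying y = 6.5 m: A R^(2/3) = 43.68 — close enough.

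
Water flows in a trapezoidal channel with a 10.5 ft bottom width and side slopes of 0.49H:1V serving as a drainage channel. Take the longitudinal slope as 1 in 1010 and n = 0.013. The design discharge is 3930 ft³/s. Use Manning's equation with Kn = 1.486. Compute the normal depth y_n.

Manning's equation rearranged: A R^(2/3) = nQ / (1.486·√S) = 0.013 × 3930 / (1.486 × √0.0009901) = 1093.
Try y = 12.8 ft: A R^(2/3) = 669.2 — short.
Try y = 21.1 ft: A R^(2/3) = 1707 — over.
Try y = 16.7 ft: A R^(2/3) = 1091 — ≈ 1093.

y_n = 16.7 ft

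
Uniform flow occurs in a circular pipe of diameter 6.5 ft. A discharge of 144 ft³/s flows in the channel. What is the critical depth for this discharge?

y_c = 3.18 ft

At critical depth, Q² T / (g A³) = 1, i.e. A³/T = Q²/g = 144²/32.2 = 644.
Try y = 2.17 ft: A³/T = 149 — too small.
Try y = 3.5 ft: A³/T = 932.5 — too large.
Try y = 3.18 ft: A³/T = 646.6 — ≈ 644.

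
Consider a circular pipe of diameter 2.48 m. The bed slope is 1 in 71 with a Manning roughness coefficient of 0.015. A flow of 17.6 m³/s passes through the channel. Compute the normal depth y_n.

Manning's equation rearranged: A R^(2/3) = nQ / (1·√S) = 0.015 × 17.6 / (√0.01408) = 2.225.
Trying y = 1.17 m: A R^(2/3) = 1.589 — short.
Trying y = 1.76 m: A R^(2/3) = 2.993 — over.
Trying y = 1.43 m: A R^(2/3) = 2.218 — ≈ 2.225.

y_n = 1.43 m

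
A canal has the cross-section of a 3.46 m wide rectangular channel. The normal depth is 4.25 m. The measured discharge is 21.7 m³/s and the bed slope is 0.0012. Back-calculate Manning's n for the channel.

Flow area A = b·y = 3.46 × 4.25 = 14.71 m². Wetted perimeter P = b + 2y = 3.46 + 2×4.25 = 11.96 m.
Hydraulic radius R = A/P = 14.71/11.96 = 1.23 m.
Rearranging Manning's equation: n = (1/Q) A R^(2/3) S^(1/2) = (1/21.7) × 14.71 × 1.23^(2/3) × √0.0012 = 0.0269.

n = 0.0269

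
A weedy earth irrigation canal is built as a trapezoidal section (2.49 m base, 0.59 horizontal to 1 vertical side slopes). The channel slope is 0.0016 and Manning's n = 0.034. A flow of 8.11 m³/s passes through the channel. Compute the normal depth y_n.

y_n = 1.91 m

Manning's equation rearranged: A R^(2/3) = nQ / (1·√S) = 0.034 × 8.11 / (√0.0016) = 6.893.
Trying y = 2.2 m: A R^(2/3) = 8.863 — too large.
Trying y = 1.34 m: A R^(2/3) = 3.74 — too small.
Trying y = 1.91 m: A R^(2/3) = 6.897 — ≈ 6.893.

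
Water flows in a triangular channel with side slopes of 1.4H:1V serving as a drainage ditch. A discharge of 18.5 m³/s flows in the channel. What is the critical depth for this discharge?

At critical depth, Q² T / (g A³) = 1, i.e. A³/T = Q²/g = 18.5²/9.81 = 34.89.
Try y = 1.62 m: A³/T = 10.93 — too small.
Try y = 2.04 m: A³/T = 34.62 — ≈ 34.89.

y_c = 2.04 m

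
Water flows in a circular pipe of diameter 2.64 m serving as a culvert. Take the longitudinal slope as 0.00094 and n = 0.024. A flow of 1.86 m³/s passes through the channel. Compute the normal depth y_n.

y_n = 1.08 m

Manning's equation rearranged: A R^(2/3) = nQ / (1·√S) = 0.024 × 1.86 / (√0.00094) = 1.456.
At y = 0.834 m: A R^(2/3) = 0.8977 — too small.
At y = 1.29 m: A R^(2/3) = 1.995 — too large.
At y = 1.08 m: A R^(2/3) = 1.457 — close enough.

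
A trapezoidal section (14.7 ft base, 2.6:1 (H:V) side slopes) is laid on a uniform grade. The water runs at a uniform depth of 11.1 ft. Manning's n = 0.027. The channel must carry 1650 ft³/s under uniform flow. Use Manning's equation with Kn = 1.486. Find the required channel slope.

S = 0.000329

With bottom width b = 14.7 ft and side slope z = 2.6: A = (b + zy)y = (14.7 + 2.6×11.1)×11.1 = 483.5 ft²; P = b + 2y√(1+z²) = 14.7 + 2×11.1×2.786 = 76.54 ft.
Hydraulic radius R = A/P = 483.5/76.54 = 6.317 ft.
From Manning's equation, S = [nQ / (1.486 A R^(2/3))]² = [0.027 × 1650 / (1.486 × 483.5 × 6.317^(2/3))]² = 0.000329.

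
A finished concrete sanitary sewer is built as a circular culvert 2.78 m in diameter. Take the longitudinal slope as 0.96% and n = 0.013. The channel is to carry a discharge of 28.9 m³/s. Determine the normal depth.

y_n = 1.89 m

Manning's equation rearranged: A R^(2/3) = nQ / (1·√S) = 0.013 × 28.9 / (√0.0096) = 3.834.
Try y = 2.09 m: A R^(2/3) = 4.355 — too large.
Try y = 1.44 m: A R^(2/3) = 2.527 — too small.
Try y = 1.89 m: A R^(2/3) = 3.835 — matches.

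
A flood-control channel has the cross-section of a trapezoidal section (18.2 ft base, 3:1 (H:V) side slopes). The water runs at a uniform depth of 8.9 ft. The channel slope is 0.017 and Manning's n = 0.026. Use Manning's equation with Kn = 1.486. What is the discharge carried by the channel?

Q = 9130 ft³/s

With bottom width b = 18.2 ft and side slope z = 3: A = (b + zy)y = (18.2 + 3×8.9)×8.9 = 399.6 ft²; P = b + 2y√(1+z²) = 18.2 + 2×8.9×3.162 = 74.49 ft.
Hydraulic radius R = A/P = 399.6/74.49 = 5.365 ft.
Manning's equation: Q = (1.486/n) A R^(2/3) S^(1/2) = (1.486/0.026) × 399.6 × 5.365^(2/3) × 0.017^(1/2) = 9130 ft³/s.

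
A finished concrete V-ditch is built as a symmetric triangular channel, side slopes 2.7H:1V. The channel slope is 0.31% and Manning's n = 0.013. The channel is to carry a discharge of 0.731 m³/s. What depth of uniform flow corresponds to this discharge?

Manning's equation rearranged: A R^(2/3) = nQ / (1·√S) = 0.013 × 0.731 / (√0.0031) = 0.1707.
Trying y = 0.527 m: A R^(2/3) = 0.2953 — over.
Trying y = 0.3 m: A R^(2/3) = 0.06572 — short.
Trying y = 0.429 m: A R^(2/3) = 0.1706 — matches.

y_n = 0.429 m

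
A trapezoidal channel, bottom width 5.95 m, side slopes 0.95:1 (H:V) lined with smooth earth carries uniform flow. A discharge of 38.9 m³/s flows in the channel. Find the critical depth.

y_c = 1.5 m

At critical depth, Q² T / (g A³) = 1, i.e. A³/T = Q²/g = 38.9²/9.81 = 154.3.
At y = 1.67 m: A³/T = 218.5 — too large.
At y = 1.5 m: A³/T = 153.8 — ≈ 154.3.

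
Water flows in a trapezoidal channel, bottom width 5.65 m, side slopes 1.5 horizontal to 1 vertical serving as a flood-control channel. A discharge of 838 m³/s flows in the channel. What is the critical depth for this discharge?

y_c = 7.48 m

At critical depth, Q² T / (g A³) = 1, i.e. A³/T = Q²/g = 838²/9.81 = 71580.
At y = 9.1 m: A³/T = 164400 — over.
At y = 6.26 m: A³/T = 34160 — short.
At y = 7.48 m: A³/T = 71530 — close enough.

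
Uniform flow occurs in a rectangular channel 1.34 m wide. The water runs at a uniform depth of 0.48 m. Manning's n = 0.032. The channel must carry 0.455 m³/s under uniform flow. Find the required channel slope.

Flow area A = b·y = 1.34 × 0.48 = 0.6432 m². Wetted perimeter P = b + 2y = 1.34 + 2×0.48 = 2.3 m.
Hydraulic radius R = A/P = 0.6432/2.3 = 0.2797 m.
From Manning's equation, S = [nQ / (1 A R^(2/3))]² = [0.032 × 0.455 / (1 × 0.6432 × 0.2797^(2/3))]² = 0.0028.

S = 0.0028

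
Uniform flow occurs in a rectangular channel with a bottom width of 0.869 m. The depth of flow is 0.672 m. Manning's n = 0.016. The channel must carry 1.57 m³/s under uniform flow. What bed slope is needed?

Flow area A = b·y = 0.869 × 0.672 = 0.584 m². Wetted perimeter P = b + 2y = 0.869 + 2×0.672 = 2.213 m.
Hydraulic radius R = A/P = 0.584/2.213 = 0.2639 m.
From Manning's equation, S = [nQ / (1 A R^(2/3))]² = [0.016 × 1.57 / (1 × 0.584 × 0.2639^(2/3))]² = 0.0109.

S = 0.0109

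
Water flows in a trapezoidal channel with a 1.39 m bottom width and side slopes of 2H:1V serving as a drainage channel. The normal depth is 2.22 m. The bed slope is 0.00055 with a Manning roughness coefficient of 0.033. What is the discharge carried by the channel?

Q = 10.1 m³/s

With bottom width b = 1.39 m and side slope z = 2: A = (b + zy)y = (1.39 + 2×2.22)×2.22 = 12.94 m²; P = b + 2y√(1+z²) = 1.39 + 2×2.22×2.236 = 11.32 m.
Hydraulic radius R = A/P = 12.94/11.32 = 1.144 m.
Manning's equation: Q = (1/n) A R^(2/3) S^(1/2) = (1/0.033) × 12.94 × 1.144^(2/3) × 0.00055^(1/2) = 10.1 m³/s.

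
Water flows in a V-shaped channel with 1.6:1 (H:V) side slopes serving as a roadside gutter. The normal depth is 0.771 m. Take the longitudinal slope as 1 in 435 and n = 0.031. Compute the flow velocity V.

V = 0.734 m/s

For a triangular section with side slope z = 1.6: A = zy² = 1.6×0.771² = 0.9511 m²; P = 2y√(1+z²) = 2×0.771×1.887 = 2.909 m.
Hydraulic radius R = A/P = 0.9511/2.909 = 0.3269 m.
From Manning's equation, V = (1/n) R^(2/3) S^(1/2) = (1/0.031) × 0.3269^(2/3) × 0.002299^(1/2) = 0.734 m/s.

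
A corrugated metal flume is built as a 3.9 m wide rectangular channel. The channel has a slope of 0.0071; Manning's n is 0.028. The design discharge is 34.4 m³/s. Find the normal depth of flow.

y_n = 2.7 m

Manning's equation rearranged: A R^(2/3) = nQ / (1·√S) = 0.028 × 34.4 / (√0.0071) = 11.43.
Try y = 2.37 m: A R^(2/3) = 9.668 — too small.
Try y = 3.08 m: A R^(2/3) = 13.52 — too large.
Try y = 2.7 m: A R^(2/3) = 11.44 — ≈ 11.43.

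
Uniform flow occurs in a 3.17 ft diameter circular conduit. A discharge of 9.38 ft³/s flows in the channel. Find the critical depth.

y_c = 0.952 ft

At critical depth, Q² T / (g A³) = 1, i.e. A³/T = Q²/g = 9.38²/32.2 = 2.732.
At y = 1.13 ft: A³/T = 5.295 — too large.
At y = 0.797 ft: A³/T = 1.368 — too small.
At y = 0.952 ft: A³/T = 2.729 — close enough.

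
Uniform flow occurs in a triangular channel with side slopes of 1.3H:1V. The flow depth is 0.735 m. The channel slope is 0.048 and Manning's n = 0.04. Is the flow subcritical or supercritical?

For a triangular section with side slope z = 1.3: A = zy² = 1.3×0.735² = 0.7023 m²; P = 2y√(1+z²) = 2×0.735×1.64 = 2.411 m.
Hydraulic radius R = A/P = 0.7023/2.411 = 0.2913 m.
V = (1/n) R^(2/3) √S = (1/0.04) × 0.2913^(2/3) × √0.048 = 2.407 m/s. Hydraulic depth D_h = A/T = 0.7023/1.911 = 0.3675 m.
Froude number Fr = V/√(g·D_h) = 2.407/√(9.81×0.3675) = 1.27, which is greater than 1, so the flow is supercritical.

supercritical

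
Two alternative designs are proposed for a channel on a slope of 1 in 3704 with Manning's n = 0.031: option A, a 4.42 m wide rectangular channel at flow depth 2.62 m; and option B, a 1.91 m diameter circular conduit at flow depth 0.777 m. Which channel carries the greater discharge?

channel A

Channel A: Flow area A = b·y = 4.42 × 2.62 = 11.58 m². Wetted perimeter P = b + 2y = 4.42 + 2×2.62 = 9.66 m. Hydraulic radius R = A/P = 11.58/9.66 = 1.199 m. Q_A = (1/0.031)·11.58·1.199^(2/3)·√0.00027 = 6.927 m³/s.
Channel B: For a circular section of diameter D = 1.91 m at depth y = 0.777 m, the central angle is θ = 2 arccos(1 − 2y/D) = 2.767 rad. Then A = (D²/8)(θ − sin θ) = 1.095 m² and P = Dθ/2 = 2.642 m. Hydraulic radius R = A/P = 1.095/2.642 = 0.4143 m. Q_B = (1/0.031)·1.095·0.4143^(2/3)·√0.00027 = 0.3224 m³/s.
Q_A = 6.927 m³/s vs Q_B = 0.3224 m³/s, so channel A carries more.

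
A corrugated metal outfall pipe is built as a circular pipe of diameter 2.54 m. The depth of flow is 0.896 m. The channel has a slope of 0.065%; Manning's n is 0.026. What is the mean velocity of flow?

For a circular section of diameter D = 2.54 m at depth y = 0.896 m, the central angle is θ = 2 arccos(1 − 2y/D) = 2.544 rad. Then A = (D²/8)(θ − sin θ) = 1.597 m² and P = Dθ/2 = 3.231 m.
Hydraulic radius R = A/P = 1.597/3.231 = 0.4945 m.
From Manning's equation, V = (1/n) R^(2/3) S^(1/2) = (1/0.026) × 0.4945^(2/3) × 0.00065^(1/2) = 0.613 m/s.

V = 0.613 m/s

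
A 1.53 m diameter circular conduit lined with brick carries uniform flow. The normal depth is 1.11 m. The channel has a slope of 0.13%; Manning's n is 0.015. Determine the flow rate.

Q = 2.04 m³/s

For a circular section of diameter D = 1.53 m at depth y = 1.11 m, the central angle is θ = 2 arccos(1 − 2y/D) = 4.077 rad. Then A = (D²/8)(θ − sin θ) = 1.429 m² and P = Dθ/2 = 3.119 m.
Hydraulic radius R = A/P = 1.429/3.119 = 0.458 m.
Manning's equation: Q = (1/n) A R^(2/3) S^(1/2) = (1/0.015) × 1.429 × 0.458^(2/3) × 0.0013^(1/2) = 2.04 m³/s.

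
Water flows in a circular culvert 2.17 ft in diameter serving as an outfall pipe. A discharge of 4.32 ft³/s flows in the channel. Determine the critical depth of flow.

y_c = 0.713 ft

At critical depth, Q² T / (g A³) = 1, i.e. A³/T = Q²/g = 4.32²/32.2 = 0.5796.
Trying y = 0.552 ft: A³/T = 0.2152 — short.
Trying y = 0.713 ft: A³/T = 0.581 — close enough.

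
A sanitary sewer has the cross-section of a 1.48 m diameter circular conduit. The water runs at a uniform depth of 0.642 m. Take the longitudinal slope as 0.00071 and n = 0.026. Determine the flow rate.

Q = 0.355 m³/s

For a circular section of diameter D = 1.48 m at depth y = 0.642 m, the central angle is θ = 2 arccos(1 − 2y/D) = 2.876 rad. Then A = (D²/8)(θ − sin θ) = 0.7156 m² and P = Dθ/2 = 2.128 m.
Hydraulic radius R = A/P = 0.7156/2.128 = 0.3362 m.
Manning's equation: Q = (1/n) A R^(2/3) S^(1/2) = (1/0.026) × 0.7156 × 0.3362^(2/3) × 0.00071^(1/2) = 0.355 m³/s.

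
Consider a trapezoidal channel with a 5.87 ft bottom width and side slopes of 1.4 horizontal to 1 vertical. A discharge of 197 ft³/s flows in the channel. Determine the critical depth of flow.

y_c = 2.63 ft

At critical depth, Q² T / (g A³) = 1, i.e. A³/T = Q²/g = 197²/32.2 = 1205.
At y = 3.14 ft: A³/T = 2285 — high.
At y = 2.63 ft: A³/T = 1198 — close enough.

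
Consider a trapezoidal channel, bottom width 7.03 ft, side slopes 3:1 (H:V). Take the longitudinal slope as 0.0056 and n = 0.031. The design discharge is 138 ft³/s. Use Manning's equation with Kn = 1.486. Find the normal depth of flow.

y_n = 2.21 ft

Manning's equation rearranged: A R^(2/3) = nQ / (1.486·√S) = 0.031 × 138 / (1.486 × √0.0056) = 38.47.
At y = 1.63 ft: A R^(2/3) = 20.96 — short.
At y = 2.54 ft: A R^(2/3) = 51.14 — over.
At y = 2.21 ft: A R^(2/3) = 38.44 — close enough.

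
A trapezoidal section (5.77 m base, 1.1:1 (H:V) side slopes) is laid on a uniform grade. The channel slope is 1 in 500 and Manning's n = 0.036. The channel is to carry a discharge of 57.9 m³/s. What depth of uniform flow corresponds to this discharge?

Manning's equation rearranged: A R^(2/3) = nQ / (1·√S) = 0.036 × 57.9 / (√0.002) = 46.61.
At y = 2.64 m: A R^(2/3) = 32.38 — short.
At y = 3.52 m: A R^(2/3) = 55.49 — over.
At y = 3.21 m: A R^(2/3) = 46.59 — close enough.

y_n = 3.21 m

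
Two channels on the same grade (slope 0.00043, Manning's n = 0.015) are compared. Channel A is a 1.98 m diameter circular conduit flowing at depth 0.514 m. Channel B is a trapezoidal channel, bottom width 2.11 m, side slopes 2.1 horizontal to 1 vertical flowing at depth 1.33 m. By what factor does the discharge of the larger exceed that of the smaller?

Channel A: For a circular section of diameter D = 1.98 m at depth y = 0.514 m, the central angle is θ = 2 arccos(1 − 2y/D) = 2.138 rad. Then A = (D²/8)(θ − sin θ) = 0.6347 m² and P = Dθ/2 = 2.117 m. Hydraulic radius R = A/P = 0.6347/2.117 = 0.2998 m. Q_A = (1/0.015)·0.6347·0.2998^(2/3)·√0.00043 = 0.3931 m³/s.
Channel B: With bottom width b = 2.11 m and side slope z = 2.1: A = (b + zy)y = (2.11 + 2.1×1.33)×1.33 = 6.521 m²; P = b + 2y√(1+z²) = 2.11 + 2×1.33×2.326 = 8.297 m. Hydraulic radius R = A/P = 6.521/8.297 = 0.7859 m. Q_B = (1/0.015)·6.521·0.7859^(2/3)·√0.00043 = 7.677 m³/s.
The larger discharge is 7.677 m³/s and the smaller is 0.3931 m³/s; the ratio is 19.5.

19.5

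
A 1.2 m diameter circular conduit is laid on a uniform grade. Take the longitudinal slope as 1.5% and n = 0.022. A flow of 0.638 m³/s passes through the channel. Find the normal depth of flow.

Manning's equation rearranged: A R^(2/3) = nQ / (1·√S) = 0.022 × 0.638 / (√0.015) = 0.1146.
Trying y = 0.48 m: A R^(2/3) = 0.1708 — high.
Trying y = 0.309 m: A R^(2/3) = 0.07361 — low.
Trying y = 0.388 m: A R^(2/3) = 0.1146 — ≈ 0.1146.

y_n = 0.388 m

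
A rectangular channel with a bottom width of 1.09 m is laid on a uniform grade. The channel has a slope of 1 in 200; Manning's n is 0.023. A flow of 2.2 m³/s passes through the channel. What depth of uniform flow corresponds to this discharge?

y_n = 1.25 m

Manning's equation rearranged: A R^(2/3) = nQ / (1·√S) = 0.023 × 2.2 / (√0.005) = 0.7156.
At y = 1.05 m: A R^(2/3) = 0.5779 — low.
At y = 1.25 m: A R^(2/3) = 0.7142 — close enough.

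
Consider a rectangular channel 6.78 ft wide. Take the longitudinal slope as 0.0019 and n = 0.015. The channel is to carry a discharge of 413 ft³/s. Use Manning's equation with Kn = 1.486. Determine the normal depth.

y_n = 7.93 ft

Manning's equation rearranged: A R^(2/3) = nQ / (1.486·√S) = 0.015 × 413 / (1.486 × √0.0019) = 95.64.
At y = 8.76 ft: A R^(2/3) = 107.8 — too large.
At y = 6.07 ft: A R^(2/3) = 69.09 — too small.
At y = 7.93 ft: A R^(2/3) = 95.7 — matches.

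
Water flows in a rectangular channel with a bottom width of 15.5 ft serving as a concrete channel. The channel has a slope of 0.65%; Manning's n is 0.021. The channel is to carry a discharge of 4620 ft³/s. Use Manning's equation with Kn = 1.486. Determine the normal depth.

y_n = 17.1 ft

Manning's equation rearranged: A R^(2/3) = nQ / (1.486·√S) = 0.021 × 4620 / (1.486 × √0.0065) = 809.8.
Try y = 18.6 ft: A R^(2/3) = 895.1 — too large.
Try y = 12.4 ft: A R^(2/3) = 544.6 — too small.
Try y = 17.1 ft: A R^(2/3) = 809.1 — close enough.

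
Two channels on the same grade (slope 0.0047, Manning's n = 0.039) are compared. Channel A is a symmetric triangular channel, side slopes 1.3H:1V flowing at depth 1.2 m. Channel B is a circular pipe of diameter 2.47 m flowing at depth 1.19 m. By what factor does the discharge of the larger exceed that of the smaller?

Channel A: For a triangular section with side slope z = 1.3: A = zy² = 1.3×1.2² = 1.872 m²; P = 2y√(1+z²) = 2×1.2×1.64 = 3.936 m. Hydraulic radius R = A/P = 1.872/3.936 = 0.4756 m. Q_A = (1/0.039)·1.872·0.4756^(2/3)·√0.0047 = 2.005 m³/s.
Channel B: For a circular section of diameter D = 2.47 m at depth y = 1.19 m, the central angle is θ = 2 arccos(1 − 2y/D) = 3.069 rad. Then A = (D²/8)(θ − sin θ) = 2.285 m² and P = Dθ/2 = 3.79 m. Hydraulic radius R = A/P = 2.285/3.79 = 0.6028 m. Q_B = (1/0.039)·2.285·0.6028^(2/3)·√0.0047 = 2.866 m³/s.
The larger discharge is 2.866 m³/s and the smaller is 2.005 m³/s; the ratio is 1.43.

1.43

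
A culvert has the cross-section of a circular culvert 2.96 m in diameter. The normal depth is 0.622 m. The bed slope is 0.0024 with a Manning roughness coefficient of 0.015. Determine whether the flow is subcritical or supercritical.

subcritical

For a circular section of diameter D = 2.96 m at depth y = 0.622 m, the central angle is θ = 2 arccos(1 − 2y/D) = 1.905 rad. Then A = (D²/8)(θ − sin θ) = 1.051 m² and P = Dθ/2 = 2.819 m.
Hydraulic radius R = A/P = 1.051/2.819 = 0.373 m.
V = (1/n) R^(2/3) √S = (1/0.015) × 0.373^(2/3) × √0.0024 = 1.692 m/s. Hydraulic depth D_h = A/T = 1.051/2.412 = 0.436 m.
Froude number Fr = V/√(g·D_h) = 1.692/√(9.81×0.436) = 0.818, which is less than 1, so the flow is subcritical.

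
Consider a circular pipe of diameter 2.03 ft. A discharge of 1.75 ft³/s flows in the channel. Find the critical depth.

y_c = 0.456 ft

At critical depth, Q² T / (g A³) = 1, i.e. A³/T = Q²/g = 1.75²/32.2 = 0.09511.
At y = 0.559 ft: A³/T = 0.2099 — over.
At y = 0.456 ft: A³/T = 0.09491 — ≈ 0.09511.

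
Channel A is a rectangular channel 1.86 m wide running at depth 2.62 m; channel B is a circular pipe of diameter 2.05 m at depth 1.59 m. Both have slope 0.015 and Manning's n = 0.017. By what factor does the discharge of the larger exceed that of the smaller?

1.89

Channel A: Flow area A = b·y = 1.86 × 2.62 = 4.873 m². Wetted perimeter P = b + 2y = 1.86 + 2×2.62 = 7.1 m. Hydraulic radius R = A/P = 4.873/7.1 = 0.6864 m. Q_A = (1/0.017)·4.873·0.6864^(2/3)·√0.015 = 27.32 m³/s.
Channel B: For a circular section of diameter D = 2.05 m at depth y = 1.59 m, the central angle is θ = 2 arccos(1 − 2y/D) = 4.309 rad. Then A = (D²/8)(θ − sin θ) = 2.747 m² and P = Dθ/2 = 4.417 m. Hydraulic radius R = A/P = 2.747/4.417 = 0.6219 m. Q_B = (1/0.017)·2.747·0.6219^(2/3)·√0.015 = 14.42 m³/s.
The larger discharge is 27.32 m³/s and the smaller is 14.42 m³/s; the ratio is 1.89.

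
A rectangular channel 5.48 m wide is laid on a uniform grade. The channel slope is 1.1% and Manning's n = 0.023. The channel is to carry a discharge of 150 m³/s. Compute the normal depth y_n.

Manning's equation rearranged: A R^(2/3) = nQ / (1·√S) = 0.023 × 150 / (√0.011) = 32.89.
At y = 4.64 m: A R^(2/3) = 36.54 — too large.
At y = 3.46 m: A R^(2/3) = 25.17 — too small.
At y = 4.27 m: A R^(2/3) = 32.92 — matches.

y_n = 4.27 m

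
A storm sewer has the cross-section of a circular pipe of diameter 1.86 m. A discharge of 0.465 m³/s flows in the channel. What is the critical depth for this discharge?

y_c = 0.322 m

At critical depth, Q² T / (g A³) = 1, i.e. A³/T = Q²/g = 0.465²/9.81 = 0.02204.
Try y = 0.402 m: A³/T = 0.05271 — over.
Try y = 0.271 m: A³/T = 0.01121 — short.
Try y = 0.322 m: A³/T = 0.02209 — matches.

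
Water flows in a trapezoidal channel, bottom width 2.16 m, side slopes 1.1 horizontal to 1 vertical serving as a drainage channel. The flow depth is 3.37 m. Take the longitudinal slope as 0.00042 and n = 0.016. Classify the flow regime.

With bottom width b = 2.16 m and side slope z = 1.1: A = (b + zy)y = (2.16 + 1.1×3.37)×3.37 = 19.77 m²; P = b + 2y√(1+z²) = 2.16 + 2×3.37×1.487 = 12.18 m.
Hydraulic radius R = A/P = 19.77/12.18 = 1.623 m.
V = (1/n) R^(2/3) √S = (1/0.016) × 1.623^(2/3) × √0.00042 = 1.769 m/s. Hydraulic depth D_h = A/T = 19.77/9.574 = 2.065 m.
Froude number Fr = V/√(g·D_h) = 1.769/√(9.81×2.065) = 0.393, which is less than 1, so the flow is subcritical.

subcritical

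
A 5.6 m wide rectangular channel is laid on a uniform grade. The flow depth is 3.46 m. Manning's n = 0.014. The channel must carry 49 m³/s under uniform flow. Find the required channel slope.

S = 0.0007

Flow area A = b·y = 5.6 × 3.46 = 19.38 m². Wetted perimeter P = b + 2y = 5.6 + 2×3.46 = 12.52 m.
Hydraulic radius R = A/P = 19.38/12.52 = 1.548 m.
From Manning's equation, S = [nQ / (1 A R^(2/3))]² = [0.014 × 49 / (1 × 19.38 × 1.548^(2/3))]² = 0.0007.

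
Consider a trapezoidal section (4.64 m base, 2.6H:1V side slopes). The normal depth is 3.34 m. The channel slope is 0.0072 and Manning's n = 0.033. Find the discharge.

With bottom width b = 4.64 m and side slope z = 2.6: A = (b + zy)y = (4.64 + 2.6×3.34)×3.34 = 44.5 m²; P = b + 2y√(1+z²) = 4.64 + 2×3.34×2.786 = 23.25 m.
Hydraulic radius R = A/P = 44.5/23.25 = 1.914 m.
Manning's equation: Q = (1/n) A R^(2/3) S^(1/2) = (1/0.033) × 44.5 × 1.914^(2/3) × 0.0072^(1/2) = 176 m³/s.

Q = 176 m³/s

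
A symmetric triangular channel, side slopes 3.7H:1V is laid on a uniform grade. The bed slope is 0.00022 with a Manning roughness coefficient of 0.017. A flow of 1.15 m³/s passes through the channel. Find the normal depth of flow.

Manning's equation rearranged: A R^(2/3) = nQ / (1·√S) = 0.017 × 1.15 / (√0.00022) = 1.318.
Try y = 0.71 m: A R^(2/3) = 0.9134 — too small.
Try y = 0.956 m: A R^(2/3) = 2.019 — too large.
Try y = 0.815 m: A R^(2/3) = 1.319 — matches.

y_n = 0.815 m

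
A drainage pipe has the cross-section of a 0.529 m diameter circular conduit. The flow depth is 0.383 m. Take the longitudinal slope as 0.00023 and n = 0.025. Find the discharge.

For a circular section of diameter D = 0.529 m at depth y = 0.383 m, the central angle is θ = 2 arccos(1 − 2y/D) = 4.071 rad. Then A = (D²/8)(θ − sin θ) = 0.1704 m² and P = Dθ/2 = 1.077 m.
Hydraulic radius R = A/P = 0.1704/1.077 = 0.1583 m.
Manning's equation: Q = (1/n) A R^(2/3) S^(1/2) = (1/0.025) × 0.1704 × 0.1583^(2/3) × 0.00023^(1/2) = 0.0302 m³/s.

Q = 0.0302 m³/s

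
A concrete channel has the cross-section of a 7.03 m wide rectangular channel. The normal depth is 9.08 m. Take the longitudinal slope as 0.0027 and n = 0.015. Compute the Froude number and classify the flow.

Flow area A = b·y = 7.03 × 9.08 = 63.83 m². Wetted perimeter P = b + 2y = 7.03 + 2×9.08 = 25.19 m.
Hydraulic radius R = A/P = 63.83/25.19 = 2.534 m.
V = (1/n) R^(2/3) √S = (1/0.015) × 2.534^(2/3) × √0.0027 = 6.439 m/s. Hydraulic depth D_h = A/T = 63.83/7.03 = 9.08 m.
Froude number Fr = V/√(g·D_h) = 6.439/√(9.81×9.08) = 0.682, which is less than 1, so the flow is subcritical.

subcritical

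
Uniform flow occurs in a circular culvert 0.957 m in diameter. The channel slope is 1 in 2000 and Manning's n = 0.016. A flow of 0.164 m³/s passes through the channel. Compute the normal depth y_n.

y_n = 0.435 m

Manning's equation rearranged: A R^(2/3) = nQ / (1·√S) = 0.016 × 0.164 / (√0.0005) = 0.1173.
Trying y = 0.297 m: A R^(2/3) = 0.05796 — low.
Trying y = 0.481 m: A R^(2/3) = 0.1398 — high.
Trying y = 0.435 m: A R^(2/3) = 0.1175 — ≈ 0.1173.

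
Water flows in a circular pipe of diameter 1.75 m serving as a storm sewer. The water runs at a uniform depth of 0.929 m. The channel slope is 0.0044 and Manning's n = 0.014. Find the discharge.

For a circular section of diameter D = 1.75 m at depth y = 0.929 m, the central angle is θ = 2 arccos(1 − 2y/D) = 3.265 rad. Then A = (D²/8)(θ − sin θ) = 1.297 m² and P = Dθ/2 = 2.857 m.
Hydraulic radius R = A/P = 1.297/2.857 = 0.454 m.
Manning's equation: Q = (1/n) A R^(2/3) S^(1/2) = (1/0.014) × 1.297 × 0.454^(2/3) × 0.0044^(1/2) = 3.63 m³/s.

Q = 3.63 m³/s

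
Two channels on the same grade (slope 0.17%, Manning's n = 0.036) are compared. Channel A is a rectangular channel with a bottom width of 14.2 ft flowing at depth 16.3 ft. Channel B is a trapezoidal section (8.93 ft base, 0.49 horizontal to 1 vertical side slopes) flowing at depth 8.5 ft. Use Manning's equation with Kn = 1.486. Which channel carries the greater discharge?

channel A

Channel A: Flow area A = b·y = 14.2 × 16.3 = 231.5 ft². Wetted perimeter P = b + 2y = 14.2 + 2×16.3 = 46.8 ft. Hydraulic radius R = A/P = 231.5/46.8 = 4.946 ft. Q_A = (1.486/0.036)·231.5·4.946^(2/3)·√0.0017 = 1144 ft³/s.
Channel B: With bottom width b = 8.93 ft and side slope z = 0.49: A = (b + zy)y = (8.93 + 0.49×8.5)×8.5 = 111.3 ft²; P = b + 2y√(1+z²) = 8.93 + 2×8.5×1.114 = 27.86 ft. Hydraulic radius R = A/P = 111.3/27.86 = 3.995 ft. Q_B = (1.486/0.036)·111.3·3.995^(2/3)·√0.0017 = 477 ft³/s.
Q_A = 1144 ft³/s vs Q_B = 477 ft³/s, so channel A carries more.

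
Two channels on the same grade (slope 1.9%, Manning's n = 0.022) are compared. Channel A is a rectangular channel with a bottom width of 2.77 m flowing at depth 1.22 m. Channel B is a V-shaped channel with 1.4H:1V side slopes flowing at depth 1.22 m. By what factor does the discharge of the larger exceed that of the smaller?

Channel A: Flow area A = b·y = 2.77 × 1.22 = 3.379 m². Wetted perimeter P = b + 2y = 2.77 + 2×1.22 = 5.21 m. Hydraulic radius R = A/P = 3.379/5.21 = 0.6486 m. Q_A = (1/0.022)·3.379·0.6486^(2/3)·√0.019 = 15.87 m³/s.
Channel B: For a triangular section with side slope z = 1.4: A = zy² = 1.4×1.22² = 2.084 m²; P = 2y√(1+z²) = 2×1.22×1.72 = 4.198 m. Hydraulic radius R = A/P = 2.084/4.198 = 0.4964 m. Q_B = (1/0.022)·2.084·0.4964^(2/3)·√0.019 = 8.185 m³/s.
The larger discharge is 15.87 m³/s and the smaller is 8.185 m³/s; the ratio is 1.94.

1.94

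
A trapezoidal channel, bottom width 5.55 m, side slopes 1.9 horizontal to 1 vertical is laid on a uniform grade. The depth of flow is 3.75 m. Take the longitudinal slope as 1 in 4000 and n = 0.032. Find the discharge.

With bottom width b = 5.55 m and side slope z = 1.9: A = (b + zy)y = (5.55 + 1.9×3.75)×3.75 = 47.53 m²; P = b + 2y√(1+z²) = 5.55 + 2×3.75×2.147 = 21.65 m.
Hydraulic radius R = A/P = 47.53/21.65 = 2.195 m.
Manning's equation: Q = (1/n) A R^(2/3) S^(1/2) = (1/0.032) × 47.53 × 2.195^(2/3) × 0.00025^(1/2) = 39.7 m³/s.

Q = 39.7 m³/s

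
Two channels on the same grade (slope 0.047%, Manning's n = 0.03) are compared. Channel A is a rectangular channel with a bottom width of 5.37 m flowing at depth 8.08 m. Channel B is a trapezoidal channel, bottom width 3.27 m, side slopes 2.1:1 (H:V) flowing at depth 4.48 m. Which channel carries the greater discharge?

Channel A: Flow area A = b·y = 5.37 × 8.08 = 43.39 m². Wetted perimeter P = b + 2y = 5.37 + 2×8.08 = 21.53 m. Hydraulic radius R = A/P = 43.39/21.53 = 2.015 m. Q_A = (1/0.03)·43.39·2.015^(2/3)·√0.00047 = 50.03 m³/s.
Channel B: With bottom width b = 3.27 m and side slope z = 2.1: A = (b + zy)y = (3.27 + 2.1×4.48)×4.48 = 56.8 m²; P = b + 2y√(1+z²) = 3.27 + 2×4.48×2.326 = 24.11 m. Hydraulic radius R = A/P = 56.8/24.11 = 2.356 m. Q_B = (1/0.03)·56.8·2.356^(2/3)·√0.00047 = 72.67 m³/s.
Q_A = 50.03 m³/s vs Q_B = 72.67 m³/s, so channel B carries more.

channel B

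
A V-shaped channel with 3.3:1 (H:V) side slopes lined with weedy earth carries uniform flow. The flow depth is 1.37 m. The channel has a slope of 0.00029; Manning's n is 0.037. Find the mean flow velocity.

For a triangular section with side slope z = 3.3: A = zy² = 3.3×1.37² = 6.194 m²; P = 2y√(1+z²) = 2×1.37×3.448 = 9.448 m.
Hydraulic radius R = A/P = 6.194/9.448 = 0.6556 m.
From Manning's equation, V = (1/n) R^(2/3) S^(1/2) = (1/0.037) × 0.6556^(2/3) × 0.00029^(1/2) = 0.347 m/s.

V = 0.347 m/s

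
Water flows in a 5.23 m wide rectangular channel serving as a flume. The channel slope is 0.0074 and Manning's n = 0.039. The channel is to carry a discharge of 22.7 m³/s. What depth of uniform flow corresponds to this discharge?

Manning's equation rearranged: A R^(2/3) = nQ / (1·√S) = 0.039 × 22.7 / (√0.0074) = 10.29.
Try y = 1.56 m: A R^(2/3) = 8.034 — too small.
Try y = 1.86 m: A R^(2/3) = 10.28 — close enough.

y_n = 1.86 m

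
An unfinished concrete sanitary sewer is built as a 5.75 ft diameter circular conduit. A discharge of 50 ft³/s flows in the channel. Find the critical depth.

y_c = 1.9 ft

At critical depth, Q² T / (g A³) = 1, i.e. A³/T = Q²/g = 50²/32.2 = 77.64.
Try y = 2.17 ft: A³/T = 129.5 — too large.
Try y = 1.68 ft: A³/T = 48.17 — too small.
Try y = 1.9 ft: A³/T = 77.58 — ≈ 77.64.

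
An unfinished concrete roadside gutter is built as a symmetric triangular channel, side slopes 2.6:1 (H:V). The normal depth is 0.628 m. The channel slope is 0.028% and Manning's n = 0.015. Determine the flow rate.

Q = 0.505 m³/s

For a triangular section with side slope z = 2.6: A = zy² = 2.6×0.628² = 1.025 m²; P = 2y√(1+z²) = 2×0.628×2.786 = 3.499 m.
Hydraulic radius R = A/P = 1.025/3.499 = 0.2931 m.
Manning's equation: Q = (1/n) A R^(2/3) S^(1/2) = (1/0.015) × 1.025 × 0.2931^(2/3) × 0.00028^(1/2) = 0.505 m³/s.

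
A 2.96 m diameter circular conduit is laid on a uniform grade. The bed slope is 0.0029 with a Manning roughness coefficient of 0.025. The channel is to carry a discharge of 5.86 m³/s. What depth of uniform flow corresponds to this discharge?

Manning's equation rearranged: A R^(2/3) = nQ / (1·√S) = 0.025 × 5.86 / (√0.0029) = 2.72.
At y = 1.28 m: A R^(2/3) = 2.185 — short.
At y = 1.64 m: A R^(2/3) = 3.337 — over.
At y = 1.45 m: A R^(2/3) = 2.718 — ≈ 2.72.

y_n = 1.45 m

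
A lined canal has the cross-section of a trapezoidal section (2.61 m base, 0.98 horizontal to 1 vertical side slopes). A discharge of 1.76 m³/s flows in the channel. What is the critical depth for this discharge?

y_c = 0.343 m

At critical depth, Q² T / (g A³) = 1, i.e. A³/T = Q²/g = 1.76²/9.81 = 0.3158.
At y = 0.381 m: A³/T = 0.4375 — too large.
At y = 0.343 m: A³/T = 0.3144 — matches.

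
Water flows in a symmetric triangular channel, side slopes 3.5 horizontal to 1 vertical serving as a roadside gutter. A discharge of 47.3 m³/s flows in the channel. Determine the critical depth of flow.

y_c = 2.06 m

At critical depth, Q² T / (g A³) = 1, i.e. A³/T = Q²/g = 47.3²/9.81 = 228.1.
Try y = 1.84 m: A³/T = 129.2 — low.
Try y = 2.31 m: A³/T = 402.9 — high.
Try y = 2.06 m: A³/T = 227.2 — ≈ 228.1.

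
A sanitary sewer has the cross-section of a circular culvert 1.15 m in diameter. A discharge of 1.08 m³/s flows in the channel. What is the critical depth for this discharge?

y_c = 0.571 m

At critical depth, Q² T / (g A³) = 1, i.e. A³/T = Q²/g = 1.08²/9.81 = 0.1189.
At y = 0.694 m: A³/T = 0.25 — too large.
At y = 0.446 m: A³/T = 0.04603 — too small.
At y = 0.571 m: A³/T = 0.1186 — matches.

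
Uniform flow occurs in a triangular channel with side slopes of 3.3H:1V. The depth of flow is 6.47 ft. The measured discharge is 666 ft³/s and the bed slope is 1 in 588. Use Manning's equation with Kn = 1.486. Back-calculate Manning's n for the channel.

n = 0.027

For a triangular section with side slope z = 3.3: A = zy² = 3.3×6.47² = 138.1 ft²; P = 2y√(1+z²) = 2×6.47×3.448 = 44.62 ft.
Hydraulic radius R = A/P = 138.1/44.62 = 3.096 ft.
Rearranging Manning's equation: n = (1.486/Q) A R^(2/3) S^(1/2) = (1.486/666) × 138.1 × 3.096^(2/3) × √0.001701 = 0.027.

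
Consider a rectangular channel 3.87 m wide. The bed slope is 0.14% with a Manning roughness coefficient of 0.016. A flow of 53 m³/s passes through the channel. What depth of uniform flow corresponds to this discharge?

y_n = 4.74 m

Manning's equation rearranged: A R^(2/3) = nQ / (1·√S) = 0.016 × 53 / (√0.0014) = 22.66.
Try y = 5.27 m: A R^(2/3) = 25.71 — too large.
Try y = 3.56 m: A R^(2/3) = 16.02 — too small.
Try y = 4.74 m: A R^(2/3) = 22.67 — ≈ 22.66.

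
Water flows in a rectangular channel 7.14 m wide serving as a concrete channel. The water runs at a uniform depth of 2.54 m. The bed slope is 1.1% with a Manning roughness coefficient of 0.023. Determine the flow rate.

Q = 108 m³/s

Flow area A = b·y = 7.14 × 2.54 = 18.14 m². Wetted perimeter P = b + 2y = 7.14 + 2×2.54 = 12.22 m.
Hydraulic radius R = A/P = 18.14/12.22 = 1.484 m.
Manning's equation: Q = (1/n) A R^(2/3) S^(1/2) = (1/0.023) × 18.14 × 1.484^(2/3) × 0.011^(1/2) = 108 m³/s.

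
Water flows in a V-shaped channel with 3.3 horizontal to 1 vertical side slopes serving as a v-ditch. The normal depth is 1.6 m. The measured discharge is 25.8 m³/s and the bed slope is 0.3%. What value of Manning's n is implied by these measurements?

n = 0.015

For a triangular section with side slope z = 3.3: A = zy² = 3.3×1.6² = 8.448 m²; P = 2y√(1+z²) = 2×1.6×3.448 = 11.03 m.
Hydraulic radius R = A/P = 8.448/11.03 = 0.7656 m.
Rearranging Manning's equation: n = (1/Q) A R^(2/3) S^(1/2) = (1/25.8) × 8.448 × 0.7656^(2/3) × √0.003 = 0.015.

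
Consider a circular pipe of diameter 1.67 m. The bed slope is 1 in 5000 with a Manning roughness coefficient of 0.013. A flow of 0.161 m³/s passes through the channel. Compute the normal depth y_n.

y_n = 0.392 m

Manning's equation rearranged: A R^(2/3) = nQ / (1·√S) = 0.013 × 0.161 / (√0.0002) = 0.148.
Try y = 0.499 m: A R^(2/3) = 0.2378 — too large.
Try y = 0.302 m: A R^(2/3) = 0.08731 — too small.
Try y = 0.392 m: A R^(2/3) = 0.1479 — close enough.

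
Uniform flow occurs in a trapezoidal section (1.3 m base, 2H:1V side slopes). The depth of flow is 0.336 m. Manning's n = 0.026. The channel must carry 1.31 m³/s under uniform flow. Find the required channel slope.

S = 0.0181

With bottom width b = 1.3 m and side slope z = 2: A = (b + zy)y = (1.3 + 2×0.336)×0.336 = 0.6626 m²; P = b + 2y√(1+z²) = 1.3 + 2×0.336×2.236 = 2.803 m.
Hydraulic radius R = A/P = 0.6626/2.803 = 0.2364 m.
From Manning's equation, S = [nQ / (1 A R^(2/3))]² = [0.026 × 1.31 / (1 × 0.6626 × 0.2364^(2/3))]² = 0.0181.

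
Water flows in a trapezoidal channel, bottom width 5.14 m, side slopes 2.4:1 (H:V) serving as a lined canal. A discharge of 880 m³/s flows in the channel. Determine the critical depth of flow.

y_c = 6.74 m

At critical depth, Q² T / (g A³) = 1, i.e. A³/T = Q²/g = 880²/9.81 = 78940.
At y = 7.56 m: A³/T = 131700 — too large.
At y = 4.98 m: A³/T = 21230 — too small.
At y = 6.74 m: A³/T = 79100 — ≈ 78940.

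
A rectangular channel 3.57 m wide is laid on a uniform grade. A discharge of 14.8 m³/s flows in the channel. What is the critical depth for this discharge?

y_c = 1.21 m

For a rectangular channel, critical depth y_c = (q²/g)^(1/3) where q = Q/b = 14.8/3.57 = 4.146 m²/s.
So y_c = (4.146²/9.81)^(1/3) = 1.21 m.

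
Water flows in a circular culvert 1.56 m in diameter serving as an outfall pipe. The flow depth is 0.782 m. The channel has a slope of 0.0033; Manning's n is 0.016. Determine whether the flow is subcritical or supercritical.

subcritical

For a circular section of diameter D = 1.56 m at depth y = 0.782 m, the central angle is θ = 2 arccos(1 − 2y/D) = 3.147 rad. Then A = (D²/8)(θ − sin θ) = 0.9588 m² and P = Dθ/2 = 2.454 m.
Hydraulic radius R = A/P = 0.9588/2.454 = 0.3906 m.
V = (1/n) R^(2/3) √S = (1/0.016) × 0.3906^(2/3) × √0.0033 = 1.919 m/s. Hydraulic depth D_h = A/T = 0.9588/1.56 = 0.6146 m.
Froude number Fr = V/√(g·D_h) = 1.919/√(9.81×0.6146) = 0.781, which is less than 1, so the flow is subcritical.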